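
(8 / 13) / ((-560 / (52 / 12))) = -0.00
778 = 778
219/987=73/329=0.22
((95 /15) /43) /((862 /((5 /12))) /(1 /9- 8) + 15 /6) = -13490 /23789793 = -0.00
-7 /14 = -1 /2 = -0.50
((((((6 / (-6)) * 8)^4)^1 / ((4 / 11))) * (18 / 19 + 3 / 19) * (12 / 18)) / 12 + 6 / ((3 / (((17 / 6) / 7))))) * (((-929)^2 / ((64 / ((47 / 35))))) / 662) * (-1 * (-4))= 3735723887919 / 49305760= 75766.48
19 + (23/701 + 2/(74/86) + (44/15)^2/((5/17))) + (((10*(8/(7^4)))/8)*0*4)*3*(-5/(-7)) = 1476821044/29179125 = 50.61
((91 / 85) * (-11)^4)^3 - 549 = 2365028609936866066 / 614125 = 3851054117544.26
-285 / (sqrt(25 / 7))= -57 * sqrt(7)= -150.81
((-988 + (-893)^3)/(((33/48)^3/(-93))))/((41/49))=13292110890455040/54571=243574625542.05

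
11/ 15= 0.73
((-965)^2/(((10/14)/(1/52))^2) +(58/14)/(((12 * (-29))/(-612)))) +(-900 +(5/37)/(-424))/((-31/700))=24169301201001/1150652048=21004.87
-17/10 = -1.70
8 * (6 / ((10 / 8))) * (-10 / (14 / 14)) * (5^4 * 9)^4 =-384433593750000000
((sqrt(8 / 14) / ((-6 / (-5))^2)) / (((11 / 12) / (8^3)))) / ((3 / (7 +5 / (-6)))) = 473600 * sqrt(7) / 2079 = 602.71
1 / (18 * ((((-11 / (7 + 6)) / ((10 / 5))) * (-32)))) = 0.00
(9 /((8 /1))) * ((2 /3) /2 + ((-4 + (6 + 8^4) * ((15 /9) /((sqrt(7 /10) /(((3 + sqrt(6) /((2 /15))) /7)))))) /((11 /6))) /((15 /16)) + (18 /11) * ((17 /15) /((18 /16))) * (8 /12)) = -443 /440 + 21096 * sqrt(70) /77 + 105480 * sqrt(105) /77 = 16328.22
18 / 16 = 9 / 8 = 1.12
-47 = -47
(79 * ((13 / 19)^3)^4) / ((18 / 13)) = 23927133420787987 / 39839668543190898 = 0.60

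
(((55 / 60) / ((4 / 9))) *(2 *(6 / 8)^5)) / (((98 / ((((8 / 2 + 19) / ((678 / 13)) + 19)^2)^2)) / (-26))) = -792822390897960423 / 21370943700992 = -37098.15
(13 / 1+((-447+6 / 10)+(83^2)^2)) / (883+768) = 237289438 / 8255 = 28744.93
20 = 20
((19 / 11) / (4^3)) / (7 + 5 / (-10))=19 / 4576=0.00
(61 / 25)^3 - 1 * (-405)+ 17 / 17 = 6570731 / 15625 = 420.53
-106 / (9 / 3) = -106 / 3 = -35.33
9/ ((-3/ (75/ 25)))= -9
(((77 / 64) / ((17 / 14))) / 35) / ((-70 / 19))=-209 / 27200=-0.01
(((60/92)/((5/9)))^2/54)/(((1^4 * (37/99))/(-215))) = -574695/39146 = -14.68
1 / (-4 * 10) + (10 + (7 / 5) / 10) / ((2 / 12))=12163 / 200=60.82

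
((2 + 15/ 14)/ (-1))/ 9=-43/ 126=-0.34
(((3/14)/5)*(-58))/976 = -87/34160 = -0.00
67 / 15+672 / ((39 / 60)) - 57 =191356 / 195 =981.31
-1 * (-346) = 346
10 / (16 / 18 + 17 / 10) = 900 / 233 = 3.86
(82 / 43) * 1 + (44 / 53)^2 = 313586 / 120787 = 2.60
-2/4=-1/2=-0.50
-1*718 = -718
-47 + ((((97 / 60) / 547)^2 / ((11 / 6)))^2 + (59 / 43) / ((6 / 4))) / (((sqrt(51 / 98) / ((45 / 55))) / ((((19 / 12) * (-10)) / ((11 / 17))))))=-47 - 20400911411492454238039 * sqrt(102) / 8116167356036266032000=-72.39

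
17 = 17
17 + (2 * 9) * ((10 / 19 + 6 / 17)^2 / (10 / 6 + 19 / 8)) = 206881913 / 10119913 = 20.44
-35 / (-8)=35 / 8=4.38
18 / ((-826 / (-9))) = 81 / 413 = 0.20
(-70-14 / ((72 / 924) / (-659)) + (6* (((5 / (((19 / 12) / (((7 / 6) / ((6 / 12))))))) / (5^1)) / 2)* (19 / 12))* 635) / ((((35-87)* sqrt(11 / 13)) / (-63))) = 161705.08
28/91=4/13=0.31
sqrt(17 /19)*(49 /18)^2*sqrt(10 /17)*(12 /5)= 2401*sqrt(190) /2565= 12.90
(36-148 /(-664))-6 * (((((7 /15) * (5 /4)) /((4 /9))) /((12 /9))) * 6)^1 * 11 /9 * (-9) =565775 /1328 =426.04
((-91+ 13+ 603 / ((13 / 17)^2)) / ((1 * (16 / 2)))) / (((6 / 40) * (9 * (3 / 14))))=1879325 / 4563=411.86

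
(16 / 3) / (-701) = -16 / 2103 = -0.01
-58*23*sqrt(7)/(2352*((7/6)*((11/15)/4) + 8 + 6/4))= -10005*sqrt(7)/171353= -0.15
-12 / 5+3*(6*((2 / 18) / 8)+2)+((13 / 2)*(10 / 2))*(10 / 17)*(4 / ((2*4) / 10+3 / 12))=547489 / 7140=76.68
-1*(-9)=9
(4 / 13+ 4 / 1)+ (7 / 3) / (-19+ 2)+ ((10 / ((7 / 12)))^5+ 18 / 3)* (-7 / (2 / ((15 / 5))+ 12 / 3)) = -24746396216014 / 11143041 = -2220793.79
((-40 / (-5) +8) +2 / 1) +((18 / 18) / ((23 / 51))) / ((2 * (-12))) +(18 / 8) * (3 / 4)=7211 / 368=19.60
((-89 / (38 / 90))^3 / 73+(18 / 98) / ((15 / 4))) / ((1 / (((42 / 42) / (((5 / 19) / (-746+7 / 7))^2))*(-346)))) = 120898834859232109986 / 339815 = 355778393711967.13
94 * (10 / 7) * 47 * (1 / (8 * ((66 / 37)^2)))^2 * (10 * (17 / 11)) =1759509200825 / 11688437376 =150.53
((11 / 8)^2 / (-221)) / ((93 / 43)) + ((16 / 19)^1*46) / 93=332617 / 806208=0.41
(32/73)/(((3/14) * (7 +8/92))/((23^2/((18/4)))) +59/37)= 0.27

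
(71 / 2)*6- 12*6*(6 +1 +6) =-723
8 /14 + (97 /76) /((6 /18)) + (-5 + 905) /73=649693 /38836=16.73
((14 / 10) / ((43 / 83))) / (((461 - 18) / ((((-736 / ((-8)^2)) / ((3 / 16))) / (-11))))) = 106904 / 3143085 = 0.03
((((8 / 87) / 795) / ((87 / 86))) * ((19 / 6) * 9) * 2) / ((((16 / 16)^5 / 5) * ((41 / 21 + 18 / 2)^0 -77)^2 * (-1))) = -43 / 7621983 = -0.00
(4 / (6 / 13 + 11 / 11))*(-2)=-104 / 19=-5.47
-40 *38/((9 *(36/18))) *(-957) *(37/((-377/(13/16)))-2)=-1008425/6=-168070.83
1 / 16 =0.06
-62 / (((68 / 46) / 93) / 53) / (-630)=1171459 / 3570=328.14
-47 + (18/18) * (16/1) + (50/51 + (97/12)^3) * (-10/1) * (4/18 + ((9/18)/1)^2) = -78685429/31104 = -2529.75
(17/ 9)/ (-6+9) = 17/ 27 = 0.63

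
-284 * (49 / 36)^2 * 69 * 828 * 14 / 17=-1262508226 / 51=-24755063.25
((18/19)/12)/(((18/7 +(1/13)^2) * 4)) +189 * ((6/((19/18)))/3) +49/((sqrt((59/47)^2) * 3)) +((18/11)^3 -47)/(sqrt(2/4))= 30443429653/82030296 -56725 * sqrt(2)/1331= 310.85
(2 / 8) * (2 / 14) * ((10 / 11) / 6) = 5 / 924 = 0.01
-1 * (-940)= 940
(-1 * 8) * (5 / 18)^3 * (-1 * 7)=875 / 729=1.20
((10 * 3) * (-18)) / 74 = -270 / 37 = -7.30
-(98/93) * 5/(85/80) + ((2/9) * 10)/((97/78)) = -486440/153357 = -3.17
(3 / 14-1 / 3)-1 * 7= -299 / 42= -7.12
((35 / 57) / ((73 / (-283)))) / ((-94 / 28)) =138670 / 195567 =0.71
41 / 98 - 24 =-2311 / 98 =-23.58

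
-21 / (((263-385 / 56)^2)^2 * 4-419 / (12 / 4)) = -64512 / 52879712441347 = -0.00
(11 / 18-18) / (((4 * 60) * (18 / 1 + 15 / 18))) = -313 / 81360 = -0.00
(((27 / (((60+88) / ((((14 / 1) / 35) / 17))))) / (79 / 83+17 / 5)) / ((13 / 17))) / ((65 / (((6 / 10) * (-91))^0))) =747 / 37643060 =0.00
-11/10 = -1.10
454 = 454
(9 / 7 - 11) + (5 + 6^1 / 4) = -3.21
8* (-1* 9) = -72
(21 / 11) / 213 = 7 / 781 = 0.01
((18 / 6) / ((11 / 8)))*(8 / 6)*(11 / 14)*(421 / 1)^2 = 2835856 / 7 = 405122.29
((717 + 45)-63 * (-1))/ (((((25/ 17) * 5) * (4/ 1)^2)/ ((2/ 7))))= 561/ 280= 2.00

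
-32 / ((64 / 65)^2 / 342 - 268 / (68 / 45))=393026400 / 2178227309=0.18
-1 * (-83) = 83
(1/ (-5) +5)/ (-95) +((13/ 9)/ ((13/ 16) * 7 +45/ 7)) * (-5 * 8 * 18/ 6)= -14.36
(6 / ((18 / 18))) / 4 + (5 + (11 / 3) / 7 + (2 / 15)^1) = 501 / 70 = 7.16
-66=-66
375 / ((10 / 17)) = 1275 / 2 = 637.50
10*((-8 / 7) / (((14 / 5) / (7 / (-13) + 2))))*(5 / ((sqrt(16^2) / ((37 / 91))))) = -87875 / 115934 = -0.76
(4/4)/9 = 1/9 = 0.11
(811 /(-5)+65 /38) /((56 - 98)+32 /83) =2530919 /656260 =3.86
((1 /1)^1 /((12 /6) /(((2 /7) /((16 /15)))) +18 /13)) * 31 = 6045 /1726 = 3.50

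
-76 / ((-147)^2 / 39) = -0.14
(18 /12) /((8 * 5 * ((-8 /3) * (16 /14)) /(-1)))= 63 /5120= 0.01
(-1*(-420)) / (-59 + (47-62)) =-210 / 37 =-5.68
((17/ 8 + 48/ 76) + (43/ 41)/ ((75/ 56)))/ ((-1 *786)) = -1654441/ 367376400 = -0.00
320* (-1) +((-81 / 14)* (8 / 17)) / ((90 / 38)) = -191084 / 595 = -321.15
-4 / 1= -4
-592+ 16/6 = -1768/3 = -589.33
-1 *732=-732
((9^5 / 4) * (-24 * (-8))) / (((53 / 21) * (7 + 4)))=59521392 / 583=102095.01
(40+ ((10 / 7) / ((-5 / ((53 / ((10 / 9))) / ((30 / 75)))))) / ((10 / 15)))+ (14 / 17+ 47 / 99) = -462233 / 47124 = -9.81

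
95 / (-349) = -95 / 349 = -0.27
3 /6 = 1 /2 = 0.50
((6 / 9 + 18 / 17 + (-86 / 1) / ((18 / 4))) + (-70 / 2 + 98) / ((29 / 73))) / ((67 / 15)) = 3132535 / 99093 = 31.61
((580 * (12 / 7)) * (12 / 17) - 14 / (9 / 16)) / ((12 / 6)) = 362512 / 1071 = 338.48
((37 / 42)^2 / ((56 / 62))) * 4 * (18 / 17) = 42439 / 11662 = 3.64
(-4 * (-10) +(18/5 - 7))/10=183/50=3.66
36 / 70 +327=11463 / 35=327.51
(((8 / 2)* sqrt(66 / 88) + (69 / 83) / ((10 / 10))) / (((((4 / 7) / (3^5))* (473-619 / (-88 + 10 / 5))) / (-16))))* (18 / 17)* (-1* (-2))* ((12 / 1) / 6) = -84260736* sqrt(3) / 702049-2906995392 / 58270067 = -257.77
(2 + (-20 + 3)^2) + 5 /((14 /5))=4099 /14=292.79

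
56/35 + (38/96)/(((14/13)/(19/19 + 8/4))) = 3027/1120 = 2.70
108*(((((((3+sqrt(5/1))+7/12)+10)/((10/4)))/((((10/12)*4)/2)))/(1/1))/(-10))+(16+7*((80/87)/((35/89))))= -324*sqrt(5)/125-30887/10875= -8.64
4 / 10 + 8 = 42 / 5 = 8.40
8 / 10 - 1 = -1 / 5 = -0.20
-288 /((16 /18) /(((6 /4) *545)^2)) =-216531225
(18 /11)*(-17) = -306 /11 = -27.82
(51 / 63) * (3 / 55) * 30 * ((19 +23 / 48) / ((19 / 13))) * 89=1571.30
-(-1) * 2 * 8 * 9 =144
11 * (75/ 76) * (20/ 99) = 125/ 57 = 2.19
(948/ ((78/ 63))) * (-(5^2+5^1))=-298620/ 13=-22970.77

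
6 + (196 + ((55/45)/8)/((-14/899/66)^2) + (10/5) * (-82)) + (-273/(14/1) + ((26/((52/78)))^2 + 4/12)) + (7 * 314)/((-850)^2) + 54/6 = 2745721.11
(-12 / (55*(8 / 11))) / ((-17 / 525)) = 315 / 34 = 9.26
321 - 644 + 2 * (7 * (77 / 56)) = -1215 / 4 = -303.75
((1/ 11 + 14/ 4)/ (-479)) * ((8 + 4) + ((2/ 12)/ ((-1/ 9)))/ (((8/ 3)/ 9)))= -8769/ 168608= -0.05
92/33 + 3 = 191/33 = 5.79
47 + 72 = 119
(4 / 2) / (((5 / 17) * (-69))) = -34 / 345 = -0.10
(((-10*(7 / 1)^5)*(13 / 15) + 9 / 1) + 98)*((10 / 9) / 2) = -2183305 / 27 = -80863.15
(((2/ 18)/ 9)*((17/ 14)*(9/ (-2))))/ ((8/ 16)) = -0.13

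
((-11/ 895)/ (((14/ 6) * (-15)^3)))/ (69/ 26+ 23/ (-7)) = -286/ 115790625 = -0.00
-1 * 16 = -16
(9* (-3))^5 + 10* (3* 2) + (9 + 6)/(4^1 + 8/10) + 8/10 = -573953723/40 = -14348843.08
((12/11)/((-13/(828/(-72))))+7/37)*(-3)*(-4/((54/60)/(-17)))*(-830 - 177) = 4181829320/15873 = 263455.51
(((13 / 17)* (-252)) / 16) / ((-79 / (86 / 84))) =1677 / 10744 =0.16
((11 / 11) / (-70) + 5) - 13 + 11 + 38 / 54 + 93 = 182743 / 1890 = 96.69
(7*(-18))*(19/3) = -798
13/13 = 1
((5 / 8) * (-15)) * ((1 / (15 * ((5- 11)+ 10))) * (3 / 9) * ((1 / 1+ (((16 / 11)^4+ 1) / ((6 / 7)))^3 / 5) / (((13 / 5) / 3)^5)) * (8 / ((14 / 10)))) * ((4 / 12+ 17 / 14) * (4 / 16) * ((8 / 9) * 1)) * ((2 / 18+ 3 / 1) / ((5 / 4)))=-2815214605502399984375 / 101647964351777297454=-27.70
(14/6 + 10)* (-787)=-29119/3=-9706.33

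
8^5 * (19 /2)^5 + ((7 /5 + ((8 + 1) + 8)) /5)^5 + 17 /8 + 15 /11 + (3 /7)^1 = 2535526054.82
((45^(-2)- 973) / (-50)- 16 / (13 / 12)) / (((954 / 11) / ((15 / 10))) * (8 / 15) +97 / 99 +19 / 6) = 67916332 / 506507625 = 0.13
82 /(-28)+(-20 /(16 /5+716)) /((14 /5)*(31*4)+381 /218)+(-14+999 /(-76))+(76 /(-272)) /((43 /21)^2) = -86170315496323489 /2858999023114766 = -30.14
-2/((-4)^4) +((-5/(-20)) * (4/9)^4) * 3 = 6005/279936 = 0.02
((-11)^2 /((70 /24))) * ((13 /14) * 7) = 9438 /35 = 269.66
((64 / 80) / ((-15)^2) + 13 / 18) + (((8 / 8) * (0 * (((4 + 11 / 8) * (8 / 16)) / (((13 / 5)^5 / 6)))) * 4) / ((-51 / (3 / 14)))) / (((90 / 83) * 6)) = 1633 / 2250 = 0.73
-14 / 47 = -0.30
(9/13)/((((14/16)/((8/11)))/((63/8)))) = 648/143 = 4.53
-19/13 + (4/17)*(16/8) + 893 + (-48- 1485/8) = 1164023/1768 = 658.38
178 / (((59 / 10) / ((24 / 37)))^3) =2460672000 / 10403062487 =0.24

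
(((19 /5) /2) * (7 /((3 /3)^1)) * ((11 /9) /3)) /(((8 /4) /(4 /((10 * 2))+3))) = 5852 /675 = 8.67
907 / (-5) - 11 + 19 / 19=-957 / 5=-191.40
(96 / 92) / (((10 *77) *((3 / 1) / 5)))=4 / 1771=0.00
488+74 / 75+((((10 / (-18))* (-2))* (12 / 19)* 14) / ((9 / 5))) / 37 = 232106398 / 474525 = 489.13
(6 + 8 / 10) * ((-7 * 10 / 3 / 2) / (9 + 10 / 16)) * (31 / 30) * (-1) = 4216 / 495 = 8.52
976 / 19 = 51.37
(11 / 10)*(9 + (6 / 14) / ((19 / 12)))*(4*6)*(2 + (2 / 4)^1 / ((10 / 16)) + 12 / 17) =48501288 / 56525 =858.05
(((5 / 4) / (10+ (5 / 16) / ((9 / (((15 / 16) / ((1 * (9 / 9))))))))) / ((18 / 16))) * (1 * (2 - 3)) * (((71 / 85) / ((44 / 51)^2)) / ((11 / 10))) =-231744 / 2051071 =-0.11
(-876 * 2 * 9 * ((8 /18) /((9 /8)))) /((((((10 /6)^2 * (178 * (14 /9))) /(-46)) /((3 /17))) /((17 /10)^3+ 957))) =2093107297392 /33096875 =63241.84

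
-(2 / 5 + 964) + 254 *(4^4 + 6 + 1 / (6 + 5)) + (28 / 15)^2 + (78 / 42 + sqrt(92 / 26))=sqrt(598) / 13 + 1136728463 / 17325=65613.91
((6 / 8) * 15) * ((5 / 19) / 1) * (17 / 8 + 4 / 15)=4305 / 608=7.08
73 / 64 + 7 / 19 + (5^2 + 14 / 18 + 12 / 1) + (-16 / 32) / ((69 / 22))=9848837 / 251712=39.13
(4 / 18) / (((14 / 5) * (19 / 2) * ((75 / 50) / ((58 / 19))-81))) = -1160 / 11178783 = -0.00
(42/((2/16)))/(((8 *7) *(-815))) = -6/815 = -0.01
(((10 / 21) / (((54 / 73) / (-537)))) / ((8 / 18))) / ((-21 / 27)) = 196005 / 196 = 1000.03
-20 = -20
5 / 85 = 1 / 17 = 0.06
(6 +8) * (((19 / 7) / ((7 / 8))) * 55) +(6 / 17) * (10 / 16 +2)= 2389.50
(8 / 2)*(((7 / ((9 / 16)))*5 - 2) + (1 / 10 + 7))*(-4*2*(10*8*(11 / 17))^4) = -11627373395968000 / 751689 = -15468329849.14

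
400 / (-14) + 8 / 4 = -186 / 7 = -26.57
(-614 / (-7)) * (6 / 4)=921 / 7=131.57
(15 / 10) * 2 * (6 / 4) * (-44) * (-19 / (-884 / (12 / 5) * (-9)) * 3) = 3762 / 1105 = 3.40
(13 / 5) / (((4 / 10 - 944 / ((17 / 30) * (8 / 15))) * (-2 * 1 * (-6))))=-0.00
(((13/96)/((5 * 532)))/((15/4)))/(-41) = -13/39261600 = -0.00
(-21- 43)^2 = 4096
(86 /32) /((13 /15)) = 645 /208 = 3.10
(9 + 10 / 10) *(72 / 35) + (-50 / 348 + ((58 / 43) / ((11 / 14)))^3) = 3285104156281 / 128893409106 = 25.49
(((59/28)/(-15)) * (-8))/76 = 59/3990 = 0.01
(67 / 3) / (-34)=-67 / 102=-0.66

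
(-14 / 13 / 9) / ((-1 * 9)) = 14 / 1053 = 0.01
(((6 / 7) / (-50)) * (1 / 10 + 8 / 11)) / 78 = -0.00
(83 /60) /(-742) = -83 /44520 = -0.00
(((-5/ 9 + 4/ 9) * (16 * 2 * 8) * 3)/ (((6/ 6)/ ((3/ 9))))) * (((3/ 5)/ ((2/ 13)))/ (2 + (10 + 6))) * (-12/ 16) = 4.62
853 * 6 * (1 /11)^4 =5118 /14641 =0.35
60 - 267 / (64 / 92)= -5181 / 16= -323.81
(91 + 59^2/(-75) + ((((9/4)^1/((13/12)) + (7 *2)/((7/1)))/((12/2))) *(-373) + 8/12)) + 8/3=-400781/1950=-205.53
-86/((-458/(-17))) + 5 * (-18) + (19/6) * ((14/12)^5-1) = -956391815/10684224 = -89.51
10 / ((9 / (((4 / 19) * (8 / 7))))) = 320 / 1197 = 0.27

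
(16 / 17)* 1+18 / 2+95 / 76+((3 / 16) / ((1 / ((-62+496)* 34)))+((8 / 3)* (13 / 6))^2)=3871193 / 1377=2811.32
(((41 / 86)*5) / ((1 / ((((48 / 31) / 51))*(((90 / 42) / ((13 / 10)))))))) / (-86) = -123000 / 88672493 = -0.00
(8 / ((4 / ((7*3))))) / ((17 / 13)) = 546 / 17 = 32.12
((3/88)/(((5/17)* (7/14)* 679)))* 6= 153/74690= 0.00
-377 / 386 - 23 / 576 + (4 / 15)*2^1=-268627 / 555840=-0.48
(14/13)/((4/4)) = 14/13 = 1.08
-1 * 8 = -8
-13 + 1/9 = -116/9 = -12.89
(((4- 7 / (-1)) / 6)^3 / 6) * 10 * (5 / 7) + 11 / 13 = 482471 / 58968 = 8.18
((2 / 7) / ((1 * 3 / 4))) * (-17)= -136 / 21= -6.48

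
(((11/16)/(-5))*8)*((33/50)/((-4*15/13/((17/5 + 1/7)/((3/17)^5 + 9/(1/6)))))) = 69236486891/6708845587500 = 0.01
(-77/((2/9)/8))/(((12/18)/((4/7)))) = -2376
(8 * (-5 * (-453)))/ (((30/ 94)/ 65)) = 3690440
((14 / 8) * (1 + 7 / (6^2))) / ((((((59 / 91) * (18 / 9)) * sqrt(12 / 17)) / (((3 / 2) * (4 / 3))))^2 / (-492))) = -1737328957 / 501264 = -3465.90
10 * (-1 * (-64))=640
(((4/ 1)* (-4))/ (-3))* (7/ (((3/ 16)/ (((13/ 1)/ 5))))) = 23296/ 45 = 517.69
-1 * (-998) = 998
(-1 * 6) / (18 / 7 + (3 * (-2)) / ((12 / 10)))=42 / 17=2.47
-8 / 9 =-0.89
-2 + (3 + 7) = 8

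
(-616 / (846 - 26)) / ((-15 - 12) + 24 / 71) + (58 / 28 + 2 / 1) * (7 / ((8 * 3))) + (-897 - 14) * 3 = -16961758141 / 6209040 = -2731.78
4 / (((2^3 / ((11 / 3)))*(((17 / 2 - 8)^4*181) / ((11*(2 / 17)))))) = 1936 / 9231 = 0.21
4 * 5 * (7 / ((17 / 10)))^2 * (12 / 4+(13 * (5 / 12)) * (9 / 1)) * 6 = 30429000 / 289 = 105290.66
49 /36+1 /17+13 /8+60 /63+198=1730713 /8568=202.00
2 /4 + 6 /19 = 31 /38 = 0.82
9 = 9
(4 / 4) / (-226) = -1 / 226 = -0.00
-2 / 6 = -1 / 3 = -0.33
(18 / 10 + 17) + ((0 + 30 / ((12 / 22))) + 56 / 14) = 389 / 5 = 77.80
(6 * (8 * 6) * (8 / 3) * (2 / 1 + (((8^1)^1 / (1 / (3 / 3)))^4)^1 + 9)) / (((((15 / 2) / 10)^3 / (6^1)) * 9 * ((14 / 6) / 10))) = 448593920 / 21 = 21361615.24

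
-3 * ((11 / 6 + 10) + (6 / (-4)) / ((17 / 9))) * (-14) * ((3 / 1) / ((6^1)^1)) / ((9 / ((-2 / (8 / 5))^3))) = -492625 / 9792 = -50.31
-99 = -99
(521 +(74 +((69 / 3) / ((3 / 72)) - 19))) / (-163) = -1128 / 163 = -6.92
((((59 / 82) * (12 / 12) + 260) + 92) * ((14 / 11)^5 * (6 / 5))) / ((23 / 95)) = 886662562464 / 151871093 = 5838.26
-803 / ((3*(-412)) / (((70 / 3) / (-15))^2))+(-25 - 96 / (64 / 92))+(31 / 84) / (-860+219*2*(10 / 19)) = -1353047368427 / 8381711520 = -161.43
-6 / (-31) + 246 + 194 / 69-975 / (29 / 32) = -51290762 / 62031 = -826.86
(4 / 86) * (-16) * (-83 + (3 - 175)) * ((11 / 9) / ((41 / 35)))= 1047200 / 5289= 198.00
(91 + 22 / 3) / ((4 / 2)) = 295 / 6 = 49.17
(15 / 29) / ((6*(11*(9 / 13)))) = 65 / 5742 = 0.01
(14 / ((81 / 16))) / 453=224 / 36693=0.01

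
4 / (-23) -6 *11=-1522 / 23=-66.17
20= 20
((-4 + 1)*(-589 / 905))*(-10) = -3534 / 181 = -19.52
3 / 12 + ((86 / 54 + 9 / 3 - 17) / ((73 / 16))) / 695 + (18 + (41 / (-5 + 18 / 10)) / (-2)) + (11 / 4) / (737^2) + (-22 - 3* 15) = -18332558870569 / 432906088032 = -42.35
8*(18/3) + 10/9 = 442/9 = 49.11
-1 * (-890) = 890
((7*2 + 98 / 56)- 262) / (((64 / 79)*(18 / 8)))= -77815 / 576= -135.10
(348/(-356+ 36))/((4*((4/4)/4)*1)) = -87/80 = -1.09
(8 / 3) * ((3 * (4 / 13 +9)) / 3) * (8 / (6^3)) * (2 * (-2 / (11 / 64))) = -22528 / 1053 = -21.39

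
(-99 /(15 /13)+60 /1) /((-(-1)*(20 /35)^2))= -6321 /80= -79.01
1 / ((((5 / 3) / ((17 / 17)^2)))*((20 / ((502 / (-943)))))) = -753 / 47150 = -0.02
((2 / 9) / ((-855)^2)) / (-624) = -1 / 2052718200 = -0.00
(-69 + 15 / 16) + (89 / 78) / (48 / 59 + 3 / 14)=-66.95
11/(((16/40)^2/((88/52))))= 3025/26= 116.35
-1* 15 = -15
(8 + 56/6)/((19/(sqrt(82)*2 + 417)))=104*sqrt(82)/57 + 7228/19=396.94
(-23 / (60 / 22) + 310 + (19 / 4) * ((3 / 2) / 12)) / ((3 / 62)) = 4496147 / 720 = 6244.65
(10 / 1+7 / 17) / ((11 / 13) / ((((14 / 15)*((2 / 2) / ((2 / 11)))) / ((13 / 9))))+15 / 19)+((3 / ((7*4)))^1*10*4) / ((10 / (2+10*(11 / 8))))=16.88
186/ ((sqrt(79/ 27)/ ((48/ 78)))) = 4464*sqrt(237)/ 1027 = 66.92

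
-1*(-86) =86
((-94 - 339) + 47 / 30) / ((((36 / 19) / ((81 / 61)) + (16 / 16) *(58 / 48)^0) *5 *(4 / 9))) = -6639759 / 83000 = -80.00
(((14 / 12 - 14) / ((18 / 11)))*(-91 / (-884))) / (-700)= 847 / 734400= 0.00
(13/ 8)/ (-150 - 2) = -13/ 1216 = -0.01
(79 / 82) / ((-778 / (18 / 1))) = -711 / 31898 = -0.02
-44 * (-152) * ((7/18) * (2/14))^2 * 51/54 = 14212/729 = 19.50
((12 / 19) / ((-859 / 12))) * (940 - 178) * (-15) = 1645920 / 16321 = 100.85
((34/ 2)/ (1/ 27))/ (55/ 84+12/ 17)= 337.34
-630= -630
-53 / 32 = -1.66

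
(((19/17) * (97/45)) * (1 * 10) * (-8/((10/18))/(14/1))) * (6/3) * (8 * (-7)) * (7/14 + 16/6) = 2241088/255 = 8788.58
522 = 522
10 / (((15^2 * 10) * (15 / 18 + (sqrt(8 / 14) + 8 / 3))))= 98 / 73575 -8 * sqrt(7) / 73575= 0.00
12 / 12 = 1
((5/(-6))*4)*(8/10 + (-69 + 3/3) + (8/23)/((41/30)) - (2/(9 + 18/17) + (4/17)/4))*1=1842240542/8223903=224.01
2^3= 8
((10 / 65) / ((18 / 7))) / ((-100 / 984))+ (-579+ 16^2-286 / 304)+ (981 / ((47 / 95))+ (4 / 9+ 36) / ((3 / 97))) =2836.71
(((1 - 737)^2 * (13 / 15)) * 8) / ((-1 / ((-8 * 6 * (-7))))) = -6309675008 / 5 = -1261935001.60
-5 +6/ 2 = -2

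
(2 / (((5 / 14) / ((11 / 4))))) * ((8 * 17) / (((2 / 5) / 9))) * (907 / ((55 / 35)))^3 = 1096390953335916 / 121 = 9061082258974.51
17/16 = 1.06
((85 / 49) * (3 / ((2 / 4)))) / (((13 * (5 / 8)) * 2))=408 / 637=0.64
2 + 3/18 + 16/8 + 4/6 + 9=83/6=13.83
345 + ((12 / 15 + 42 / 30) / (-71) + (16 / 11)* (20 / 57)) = 76898528 / 222585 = 345.48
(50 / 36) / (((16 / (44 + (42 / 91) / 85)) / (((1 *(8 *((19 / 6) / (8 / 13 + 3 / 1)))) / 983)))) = 2309735 / 84825036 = 0.03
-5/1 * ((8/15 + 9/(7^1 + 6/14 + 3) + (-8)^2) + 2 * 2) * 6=-151978/73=-2081.89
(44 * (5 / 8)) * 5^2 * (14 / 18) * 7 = 67375 / 18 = 3743.06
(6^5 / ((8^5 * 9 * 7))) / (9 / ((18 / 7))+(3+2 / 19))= 513 / 899584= 0.00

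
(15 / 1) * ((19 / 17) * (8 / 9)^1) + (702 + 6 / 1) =36868 / 51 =722.90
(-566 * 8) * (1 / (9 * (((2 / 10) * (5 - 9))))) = 5660 / 9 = 628.89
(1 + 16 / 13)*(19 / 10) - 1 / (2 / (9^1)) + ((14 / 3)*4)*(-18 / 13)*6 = -10097 / 65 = -155.34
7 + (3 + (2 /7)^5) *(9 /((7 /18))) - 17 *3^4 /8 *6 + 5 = -447667323 /470596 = -951.28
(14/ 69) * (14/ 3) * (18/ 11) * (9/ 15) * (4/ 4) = 1176/ 1265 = 0.93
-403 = -403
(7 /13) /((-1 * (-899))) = 7 /11687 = 0.00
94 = 94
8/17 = 0.47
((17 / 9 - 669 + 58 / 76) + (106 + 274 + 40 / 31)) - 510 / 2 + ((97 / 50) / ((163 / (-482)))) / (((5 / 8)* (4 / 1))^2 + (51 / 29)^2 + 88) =-7641216283442581 / 14147346702150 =-540.12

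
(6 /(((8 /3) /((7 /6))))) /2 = 21 /16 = 1.31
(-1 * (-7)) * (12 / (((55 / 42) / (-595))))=-419832 / 11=-38166.55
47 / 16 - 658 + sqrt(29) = -10481 / 16 + sqrt(29) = -649.68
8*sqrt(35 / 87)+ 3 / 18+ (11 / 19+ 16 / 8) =313 / 114+ 8*sqrt(3045) / 87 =7.82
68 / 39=1.74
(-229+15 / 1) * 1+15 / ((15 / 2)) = -212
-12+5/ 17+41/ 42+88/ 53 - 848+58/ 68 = -16200470/ 18921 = -856.22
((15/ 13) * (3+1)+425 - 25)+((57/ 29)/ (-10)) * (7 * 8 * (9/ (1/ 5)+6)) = -295448/ 1885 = -156.74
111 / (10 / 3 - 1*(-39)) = 333 / 127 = 2.62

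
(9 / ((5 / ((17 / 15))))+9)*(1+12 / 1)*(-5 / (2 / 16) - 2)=-150696 / 25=-6027.84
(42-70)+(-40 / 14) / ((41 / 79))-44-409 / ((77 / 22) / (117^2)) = -1599734.93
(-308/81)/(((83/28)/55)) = -70.55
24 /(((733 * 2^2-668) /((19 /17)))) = 57 /4811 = 0.01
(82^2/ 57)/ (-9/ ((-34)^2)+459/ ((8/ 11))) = 15545888/ 83171151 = 0.19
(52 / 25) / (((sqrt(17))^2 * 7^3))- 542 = -79009998 / 145775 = -542.00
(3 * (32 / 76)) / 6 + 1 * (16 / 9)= 340 / 171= 1.99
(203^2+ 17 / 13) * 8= 4285872 / 13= 329682.46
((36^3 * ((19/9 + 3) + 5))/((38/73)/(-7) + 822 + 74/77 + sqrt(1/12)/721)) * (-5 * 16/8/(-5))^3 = 12491634488105066950656/2723722921976953319 - 3509075586272256 * sqrt(3)/2723722921976953319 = 4586.23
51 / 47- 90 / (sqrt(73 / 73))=-88.91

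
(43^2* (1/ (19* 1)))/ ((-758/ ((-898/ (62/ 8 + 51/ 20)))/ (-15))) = -124530150/ 741703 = -167.90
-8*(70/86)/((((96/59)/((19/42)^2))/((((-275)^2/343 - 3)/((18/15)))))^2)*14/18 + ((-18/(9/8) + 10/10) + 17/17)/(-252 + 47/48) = -237619095188258274319877/90299696002327881216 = -2631.45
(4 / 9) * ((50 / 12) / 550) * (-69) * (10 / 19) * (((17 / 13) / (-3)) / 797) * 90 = 39100 / 6496347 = 0.01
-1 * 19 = -19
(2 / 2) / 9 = 1 / 9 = 0.11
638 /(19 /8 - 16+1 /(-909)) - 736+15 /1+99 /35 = -2653084864 /3468115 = -764.99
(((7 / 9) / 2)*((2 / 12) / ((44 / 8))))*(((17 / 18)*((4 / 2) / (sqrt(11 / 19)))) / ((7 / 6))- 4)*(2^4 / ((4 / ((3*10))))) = -560 / 99 + 680*sqrt(209) / 3267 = -2.65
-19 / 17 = -1.12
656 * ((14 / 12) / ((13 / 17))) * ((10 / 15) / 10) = 39032 / 585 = 66.72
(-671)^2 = 450241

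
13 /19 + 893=16980 /19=893.68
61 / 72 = 0.85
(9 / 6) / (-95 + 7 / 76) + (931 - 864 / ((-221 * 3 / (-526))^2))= 136392803101 / 352290133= 387.16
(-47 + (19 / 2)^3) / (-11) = -6483 / 88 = -73.67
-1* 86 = -86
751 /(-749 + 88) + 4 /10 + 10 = 30617 /3305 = 9.26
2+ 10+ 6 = 18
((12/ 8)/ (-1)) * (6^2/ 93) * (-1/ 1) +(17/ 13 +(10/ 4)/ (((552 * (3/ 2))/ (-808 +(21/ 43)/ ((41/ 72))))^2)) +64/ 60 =1430538697425101/ 268361595964215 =5.33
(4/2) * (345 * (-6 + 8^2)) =40020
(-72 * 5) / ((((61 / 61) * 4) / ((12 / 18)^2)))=-40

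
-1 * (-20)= 20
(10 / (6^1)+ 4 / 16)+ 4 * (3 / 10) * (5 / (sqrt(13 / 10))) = 23 / 12+ 6 * sqrt(130) / 13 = 7.18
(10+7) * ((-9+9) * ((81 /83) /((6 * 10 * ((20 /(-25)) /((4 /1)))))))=0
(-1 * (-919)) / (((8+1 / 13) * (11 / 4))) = 47788 / 1155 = 41.37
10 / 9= 1.11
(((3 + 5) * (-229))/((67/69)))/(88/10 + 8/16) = -421360/2077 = -202.87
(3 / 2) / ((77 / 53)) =159 / 154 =1.03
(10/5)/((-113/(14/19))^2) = 392/4609609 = 0.00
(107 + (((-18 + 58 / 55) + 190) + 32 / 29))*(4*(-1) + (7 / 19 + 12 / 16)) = -98209893 / 121220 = -810.18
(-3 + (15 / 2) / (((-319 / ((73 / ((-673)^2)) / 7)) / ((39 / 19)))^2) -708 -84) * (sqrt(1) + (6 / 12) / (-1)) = -587140487730558691056375 / 1477082988001405817956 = -397.50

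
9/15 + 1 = 8/5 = 1.60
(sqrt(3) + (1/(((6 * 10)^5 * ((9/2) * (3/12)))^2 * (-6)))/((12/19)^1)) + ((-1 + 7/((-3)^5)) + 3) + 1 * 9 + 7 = sqrt(3) + 990209214719999999981/55099802880000000000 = 19.70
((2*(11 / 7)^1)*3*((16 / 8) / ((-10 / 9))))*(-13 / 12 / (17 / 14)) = 1287 / 85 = 15.14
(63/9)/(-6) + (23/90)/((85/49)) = -3899/3825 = -1.02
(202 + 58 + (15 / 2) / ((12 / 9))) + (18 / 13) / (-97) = 2679481 / 10088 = 265.61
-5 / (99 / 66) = -10 / 3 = -3.33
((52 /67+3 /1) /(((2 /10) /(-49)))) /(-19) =61985 /1273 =48.69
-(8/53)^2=-0.02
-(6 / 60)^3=-1 / 1000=-0.00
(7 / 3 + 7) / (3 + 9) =7 / 9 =0.78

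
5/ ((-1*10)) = -1/ 2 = -0.50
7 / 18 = 0.39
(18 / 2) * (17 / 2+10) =333 / 2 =166.50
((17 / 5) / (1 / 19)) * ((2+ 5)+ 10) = 5491 / 5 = 1098.20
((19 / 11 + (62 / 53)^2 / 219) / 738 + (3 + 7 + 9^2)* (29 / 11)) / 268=0.90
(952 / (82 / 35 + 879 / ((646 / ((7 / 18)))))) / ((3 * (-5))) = -8609888 / 389617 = -22.10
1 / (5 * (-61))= -1 / 305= -0.00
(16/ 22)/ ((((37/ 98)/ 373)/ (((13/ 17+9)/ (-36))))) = -194.89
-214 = -214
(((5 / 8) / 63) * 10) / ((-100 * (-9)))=1 / 9072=0.00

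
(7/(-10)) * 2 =-7/5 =-1.40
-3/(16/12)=-9/4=-2.25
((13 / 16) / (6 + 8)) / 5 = 13 / 1120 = 0.01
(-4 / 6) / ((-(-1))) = -2 / 3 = -0.67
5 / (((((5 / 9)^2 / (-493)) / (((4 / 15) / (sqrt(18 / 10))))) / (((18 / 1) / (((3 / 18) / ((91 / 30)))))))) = -29071224*sqrt(5) / 125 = -520041.86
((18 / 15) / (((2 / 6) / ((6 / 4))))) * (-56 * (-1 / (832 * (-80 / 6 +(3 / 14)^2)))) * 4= -55566 / 507845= -0.11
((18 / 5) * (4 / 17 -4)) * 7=-8064 / 85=-94.87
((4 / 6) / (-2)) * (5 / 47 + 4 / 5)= -71 / 235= -0.30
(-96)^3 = -884736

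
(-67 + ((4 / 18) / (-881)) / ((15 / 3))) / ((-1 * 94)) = 2656217 / 3726630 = 0.71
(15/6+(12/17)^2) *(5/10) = 1.50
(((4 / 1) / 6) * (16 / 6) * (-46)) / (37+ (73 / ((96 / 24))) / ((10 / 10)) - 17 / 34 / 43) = -126592 / 85509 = -1.48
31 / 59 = 0.53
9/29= 0.31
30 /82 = 15 /41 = 0.37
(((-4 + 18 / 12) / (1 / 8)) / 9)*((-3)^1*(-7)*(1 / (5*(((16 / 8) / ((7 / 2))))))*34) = -1666 / 3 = -555.33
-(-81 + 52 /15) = 1163 /15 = 77.53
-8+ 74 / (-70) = -9.06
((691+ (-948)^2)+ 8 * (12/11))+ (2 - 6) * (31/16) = 899395.98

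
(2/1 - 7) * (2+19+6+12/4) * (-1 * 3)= 450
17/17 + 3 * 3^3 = 82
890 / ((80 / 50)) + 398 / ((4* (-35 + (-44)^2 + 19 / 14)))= 59263997 / 106532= 556.30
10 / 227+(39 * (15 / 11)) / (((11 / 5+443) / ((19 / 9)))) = 1646585 / 5558322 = 0.30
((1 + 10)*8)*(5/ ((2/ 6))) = 1320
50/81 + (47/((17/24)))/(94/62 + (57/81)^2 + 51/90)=21143465170/802241577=26.36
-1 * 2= -2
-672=-672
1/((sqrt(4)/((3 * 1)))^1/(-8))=-12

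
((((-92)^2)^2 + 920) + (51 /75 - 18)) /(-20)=-1791004967 /500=-3582009.93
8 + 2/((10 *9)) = 361/45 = 8.02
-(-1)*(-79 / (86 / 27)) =-2133 / 86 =-24.80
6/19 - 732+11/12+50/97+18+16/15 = -78642883/110580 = -711.19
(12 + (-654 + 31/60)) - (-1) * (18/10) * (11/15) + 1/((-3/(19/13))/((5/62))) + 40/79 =-6109803263/9551100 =-639.70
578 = 578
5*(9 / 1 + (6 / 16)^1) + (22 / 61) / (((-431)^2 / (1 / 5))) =21246414551 / 453256840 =46.88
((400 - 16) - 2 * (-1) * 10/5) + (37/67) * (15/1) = 26551/67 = 396.28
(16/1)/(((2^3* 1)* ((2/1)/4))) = 4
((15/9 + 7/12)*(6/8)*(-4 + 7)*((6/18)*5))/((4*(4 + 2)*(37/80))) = 225/296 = 0.76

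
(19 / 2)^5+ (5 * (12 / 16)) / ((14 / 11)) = 17333353 / 224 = 77381.04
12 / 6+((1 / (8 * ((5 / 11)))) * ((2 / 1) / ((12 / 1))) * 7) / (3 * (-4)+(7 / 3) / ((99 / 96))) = 151699 / 77120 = 1.97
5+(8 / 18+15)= 184 / 9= 20.44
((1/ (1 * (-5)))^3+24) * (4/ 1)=11996/ 125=95.97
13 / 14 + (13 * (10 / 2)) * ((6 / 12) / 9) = 286 / 63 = 4.54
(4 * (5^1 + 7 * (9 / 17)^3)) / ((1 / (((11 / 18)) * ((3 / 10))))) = 326348 / 73695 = 4.43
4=4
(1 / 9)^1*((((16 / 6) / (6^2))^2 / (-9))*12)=-16 / 19683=-0.00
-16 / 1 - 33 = -49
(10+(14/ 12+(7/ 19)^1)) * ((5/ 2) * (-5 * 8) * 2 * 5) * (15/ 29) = -3287500/ 551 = -5966.42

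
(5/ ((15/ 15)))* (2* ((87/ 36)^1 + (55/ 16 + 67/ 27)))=18005/ 216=83.36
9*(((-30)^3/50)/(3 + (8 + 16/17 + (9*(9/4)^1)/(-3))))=-330480/353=-936.20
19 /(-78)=-19 /78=-0.24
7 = 7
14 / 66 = 7 / 33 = 0.21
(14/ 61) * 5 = 70/ 61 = 1.15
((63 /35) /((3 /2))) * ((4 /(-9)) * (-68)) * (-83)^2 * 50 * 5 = 187380800 /3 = 62460266.67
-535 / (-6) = 535 / 6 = 89.17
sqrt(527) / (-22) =-sqrt(527) / 22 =-1.04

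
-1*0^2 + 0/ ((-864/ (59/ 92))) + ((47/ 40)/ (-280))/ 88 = -47/ 985600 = -0.00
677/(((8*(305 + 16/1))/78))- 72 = -22015/428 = -51.44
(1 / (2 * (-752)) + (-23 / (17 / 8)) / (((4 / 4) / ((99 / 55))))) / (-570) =2490709 / 72868800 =0.03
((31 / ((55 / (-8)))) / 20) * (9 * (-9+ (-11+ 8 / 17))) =185256 / 4675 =39.63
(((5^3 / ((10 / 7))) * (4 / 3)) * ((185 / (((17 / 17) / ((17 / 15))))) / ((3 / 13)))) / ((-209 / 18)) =-5723900 / 627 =-9129.03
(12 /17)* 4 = 48 /17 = 2.82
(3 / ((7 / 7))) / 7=3 / 7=0.43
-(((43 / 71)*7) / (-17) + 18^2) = -390767 / 1207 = -323.75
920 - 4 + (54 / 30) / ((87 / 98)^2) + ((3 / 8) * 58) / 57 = 293587129 / 319580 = 918.67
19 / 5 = 3.80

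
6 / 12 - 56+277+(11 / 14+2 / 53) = 222.32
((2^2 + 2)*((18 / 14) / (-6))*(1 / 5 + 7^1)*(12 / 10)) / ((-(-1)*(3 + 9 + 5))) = -1944 / 2975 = -0.65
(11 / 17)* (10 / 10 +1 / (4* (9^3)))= 32087 / 49572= 0.65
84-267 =-183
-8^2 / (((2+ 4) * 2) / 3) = -16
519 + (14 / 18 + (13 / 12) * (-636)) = -1523 / 9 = -169.22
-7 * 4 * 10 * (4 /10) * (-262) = 29344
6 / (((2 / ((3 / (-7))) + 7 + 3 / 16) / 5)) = 1440 / 121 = 11.90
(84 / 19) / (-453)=-28 / 2869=-0.01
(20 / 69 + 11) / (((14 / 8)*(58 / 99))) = 51414 / 4669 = 11.01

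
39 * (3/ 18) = 13/ 2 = 6.50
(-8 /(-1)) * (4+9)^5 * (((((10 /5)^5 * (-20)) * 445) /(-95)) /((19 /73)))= 12350927979520 /361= 34213096896.18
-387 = -387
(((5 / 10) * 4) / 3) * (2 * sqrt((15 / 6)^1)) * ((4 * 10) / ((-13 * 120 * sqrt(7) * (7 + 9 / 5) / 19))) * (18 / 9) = -95 * sqrt(70) / 9009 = -0.09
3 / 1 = 3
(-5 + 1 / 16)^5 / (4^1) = -733.63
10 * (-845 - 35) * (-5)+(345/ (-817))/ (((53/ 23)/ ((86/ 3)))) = 44302710/ 1007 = 43994.75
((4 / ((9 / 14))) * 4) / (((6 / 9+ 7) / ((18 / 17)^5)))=141087744 / 32656711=4.32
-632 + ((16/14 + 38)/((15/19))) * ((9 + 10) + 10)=84614/105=805.85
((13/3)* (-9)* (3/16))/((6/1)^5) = -13/13824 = -0.00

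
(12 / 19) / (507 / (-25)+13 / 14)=-4200 / 128687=-0.03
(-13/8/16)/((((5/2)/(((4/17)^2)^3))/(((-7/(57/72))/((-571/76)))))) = -559104/68912759495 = -0.00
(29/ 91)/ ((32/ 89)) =2581/ 2912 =0.89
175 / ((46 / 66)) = 5775 / 23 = 251.09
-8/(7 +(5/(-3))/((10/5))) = -48/37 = -1.30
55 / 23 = 2.39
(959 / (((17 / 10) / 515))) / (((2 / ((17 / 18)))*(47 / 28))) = 34571950 / 423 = 81730.38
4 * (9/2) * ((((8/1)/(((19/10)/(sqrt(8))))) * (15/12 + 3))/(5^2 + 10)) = 2448 * sqrt(2)/133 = 26.03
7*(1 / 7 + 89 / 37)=660 / 37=17.84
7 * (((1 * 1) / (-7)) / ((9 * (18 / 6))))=-1 / 27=-0.04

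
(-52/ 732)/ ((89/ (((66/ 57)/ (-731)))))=286/ 226210143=0.00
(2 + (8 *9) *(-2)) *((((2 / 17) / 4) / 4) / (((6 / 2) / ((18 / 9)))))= -71 / 102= -0.70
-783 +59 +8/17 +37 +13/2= -23121/34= -680.03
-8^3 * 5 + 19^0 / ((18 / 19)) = -46061 / 18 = -2558.94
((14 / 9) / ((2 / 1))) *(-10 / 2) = -35 / 9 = -3.89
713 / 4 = 178.25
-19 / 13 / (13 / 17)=-323 / 169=-1.91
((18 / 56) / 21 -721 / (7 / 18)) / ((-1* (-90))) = -121127 / 5880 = -20.60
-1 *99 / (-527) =99 / 527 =0.19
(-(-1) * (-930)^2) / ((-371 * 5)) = -172980 / 371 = -466.25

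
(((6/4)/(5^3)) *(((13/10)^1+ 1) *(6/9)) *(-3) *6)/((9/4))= -0.15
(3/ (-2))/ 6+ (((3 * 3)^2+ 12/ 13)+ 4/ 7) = 29937/ 364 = 82.24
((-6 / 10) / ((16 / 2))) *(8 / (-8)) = 3 / 40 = 0.08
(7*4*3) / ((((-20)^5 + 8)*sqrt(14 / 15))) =-sqrt(210) / 533332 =-0.00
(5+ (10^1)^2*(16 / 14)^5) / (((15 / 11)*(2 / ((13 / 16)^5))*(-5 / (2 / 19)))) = -0.55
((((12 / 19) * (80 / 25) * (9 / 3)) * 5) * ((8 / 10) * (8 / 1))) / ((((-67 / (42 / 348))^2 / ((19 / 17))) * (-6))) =-37632 / 320896165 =-0.00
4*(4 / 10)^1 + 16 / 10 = 16 / 5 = 3.20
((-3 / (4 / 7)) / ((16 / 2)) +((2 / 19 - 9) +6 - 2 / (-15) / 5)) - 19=-1027109 / 45600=-22.52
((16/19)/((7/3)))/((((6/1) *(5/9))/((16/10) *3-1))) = 72/175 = 0.41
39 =39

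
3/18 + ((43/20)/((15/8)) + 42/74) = 10439/5550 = 1.88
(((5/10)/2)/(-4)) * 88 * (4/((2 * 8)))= -11/8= -1.38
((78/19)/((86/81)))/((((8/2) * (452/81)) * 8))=255879/11817088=0.02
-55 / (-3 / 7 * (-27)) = -385 / 81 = -4.75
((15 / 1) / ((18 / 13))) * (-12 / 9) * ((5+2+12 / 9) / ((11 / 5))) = -16250 / 297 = -54.71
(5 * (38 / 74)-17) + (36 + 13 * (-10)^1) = -4012 / 37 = -108.43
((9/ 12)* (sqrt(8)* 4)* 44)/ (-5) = -74.67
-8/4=-2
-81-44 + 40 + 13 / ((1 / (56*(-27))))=-19741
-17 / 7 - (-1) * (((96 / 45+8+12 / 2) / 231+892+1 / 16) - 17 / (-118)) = 889.85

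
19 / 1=19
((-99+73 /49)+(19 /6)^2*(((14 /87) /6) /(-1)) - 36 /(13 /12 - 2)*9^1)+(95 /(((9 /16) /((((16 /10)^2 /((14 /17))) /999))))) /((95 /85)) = 719965470881 /2810766420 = 256.15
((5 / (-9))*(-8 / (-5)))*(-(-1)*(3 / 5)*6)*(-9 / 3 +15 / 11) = 288 / 55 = 5.24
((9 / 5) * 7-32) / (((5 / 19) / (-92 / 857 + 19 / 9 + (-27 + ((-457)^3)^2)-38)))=-671556453560075448.20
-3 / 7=-0.43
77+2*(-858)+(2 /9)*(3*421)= -4075 /3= -1358.33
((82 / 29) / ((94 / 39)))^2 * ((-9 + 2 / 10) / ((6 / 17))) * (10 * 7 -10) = -3824974296 / 1857769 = -2058.91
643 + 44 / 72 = 11585 / 18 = 643.61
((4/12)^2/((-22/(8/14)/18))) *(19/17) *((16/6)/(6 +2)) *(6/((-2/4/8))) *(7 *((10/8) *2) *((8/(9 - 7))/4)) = 6080/187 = 32.51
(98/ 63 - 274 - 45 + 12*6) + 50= -1759/ 9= -195.44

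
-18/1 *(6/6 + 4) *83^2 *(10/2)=-3100050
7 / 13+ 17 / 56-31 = -21955 / 728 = -30.16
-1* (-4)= 4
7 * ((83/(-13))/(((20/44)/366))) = -2339106/65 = -35986.25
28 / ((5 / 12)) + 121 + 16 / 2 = 981 / 5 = 196.20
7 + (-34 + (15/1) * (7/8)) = -111/8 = -13.88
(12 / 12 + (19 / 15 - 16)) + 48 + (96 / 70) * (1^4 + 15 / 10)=3958 / 105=37.70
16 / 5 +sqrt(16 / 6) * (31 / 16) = 31 * sqrt(6) / 24 +16 / 5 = 6.36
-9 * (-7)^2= -441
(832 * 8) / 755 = 6656 / 755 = 8.82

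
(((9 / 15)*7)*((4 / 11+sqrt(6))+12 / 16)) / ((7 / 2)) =147 / 110+6*sqrt(6) / 5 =4.28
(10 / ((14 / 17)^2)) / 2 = 1445 / 196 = 7.37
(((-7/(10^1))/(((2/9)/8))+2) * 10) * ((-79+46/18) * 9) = 159616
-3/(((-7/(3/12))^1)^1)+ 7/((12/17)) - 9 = 43/42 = 1.02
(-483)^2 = 233289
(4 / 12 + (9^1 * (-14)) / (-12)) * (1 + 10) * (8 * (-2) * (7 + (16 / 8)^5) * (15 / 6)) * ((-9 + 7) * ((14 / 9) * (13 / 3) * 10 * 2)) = 1353352000 / 27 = 50124148.15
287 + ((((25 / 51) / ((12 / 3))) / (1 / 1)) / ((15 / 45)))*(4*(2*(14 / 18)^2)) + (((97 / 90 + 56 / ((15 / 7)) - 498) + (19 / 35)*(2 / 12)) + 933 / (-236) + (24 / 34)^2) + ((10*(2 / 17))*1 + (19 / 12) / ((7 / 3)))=-3548497955 / 19335834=-183.52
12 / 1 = 12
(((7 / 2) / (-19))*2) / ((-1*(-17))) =-7 / 323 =-0.02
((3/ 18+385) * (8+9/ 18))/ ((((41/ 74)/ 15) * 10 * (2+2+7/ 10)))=7268095/ 3854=1885.86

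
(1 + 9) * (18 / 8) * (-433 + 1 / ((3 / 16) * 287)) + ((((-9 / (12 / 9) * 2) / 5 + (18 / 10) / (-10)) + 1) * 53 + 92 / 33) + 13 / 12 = -9317428369 / 947100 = -9837.85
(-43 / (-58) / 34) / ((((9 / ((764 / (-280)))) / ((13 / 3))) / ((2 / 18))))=-106769 / 33543720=-0.00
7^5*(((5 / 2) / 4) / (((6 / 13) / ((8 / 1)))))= 1092455 / 6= 182075.83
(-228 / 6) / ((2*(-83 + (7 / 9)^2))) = 1539 / 6674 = 0.23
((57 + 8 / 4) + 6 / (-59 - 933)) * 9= 263349 / 496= 530.95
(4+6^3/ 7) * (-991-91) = -264008/ 7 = -37715.43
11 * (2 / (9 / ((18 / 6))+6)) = 22 / 9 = 2.44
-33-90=-123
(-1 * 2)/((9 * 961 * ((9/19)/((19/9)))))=-722/700569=-0.00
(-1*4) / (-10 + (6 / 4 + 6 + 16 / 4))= -8 / 3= -2.67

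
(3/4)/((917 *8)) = 3/29344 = 0.00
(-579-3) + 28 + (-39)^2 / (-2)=-2629 / 2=-1314.50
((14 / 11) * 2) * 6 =168 / 11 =15.27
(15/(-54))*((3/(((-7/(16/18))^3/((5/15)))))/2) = 640/2250423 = 0.00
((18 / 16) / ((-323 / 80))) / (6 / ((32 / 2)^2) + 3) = -1280 / 13889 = -0.09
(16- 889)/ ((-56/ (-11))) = -9603/ 56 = -171.48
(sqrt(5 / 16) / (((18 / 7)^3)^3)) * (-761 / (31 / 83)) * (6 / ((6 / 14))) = -3.24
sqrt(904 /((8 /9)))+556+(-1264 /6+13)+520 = 3 * sqrt(113)+2635 /3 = 910.22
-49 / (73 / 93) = -4557 / 73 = -62.42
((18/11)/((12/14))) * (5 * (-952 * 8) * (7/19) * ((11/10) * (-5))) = 2798880/19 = 147309.47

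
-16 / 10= -8 / 5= -1.60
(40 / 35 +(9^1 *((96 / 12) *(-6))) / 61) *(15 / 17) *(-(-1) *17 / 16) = -5.57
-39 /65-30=-153 /5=-30.60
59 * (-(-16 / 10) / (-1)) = -472 / 5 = -94.40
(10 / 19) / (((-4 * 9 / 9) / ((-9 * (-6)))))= -135 / 19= -7.11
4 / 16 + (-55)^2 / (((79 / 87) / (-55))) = -57898421 / 316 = -183222.85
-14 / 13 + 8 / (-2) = -66 / 13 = -5.08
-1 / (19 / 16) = -16 / 19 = -0.84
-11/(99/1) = -1/9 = -0.11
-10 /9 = -1.11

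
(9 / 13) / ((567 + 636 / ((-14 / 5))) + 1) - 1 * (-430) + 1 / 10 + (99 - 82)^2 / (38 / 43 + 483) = 694924167149 / 1613478815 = 430.70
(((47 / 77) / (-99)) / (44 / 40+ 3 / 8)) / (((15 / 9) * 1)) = -376 / 149919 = -0.00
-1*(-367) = 367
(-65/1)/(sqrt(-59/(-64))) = -520*sqrt(59)/59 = -67.70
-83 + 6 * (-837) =-5105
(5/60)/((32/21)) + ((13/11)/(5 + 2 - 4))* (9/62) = 4883/43648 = 0.11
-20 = -20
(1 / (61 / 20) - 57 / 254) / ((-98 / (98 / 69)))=-1603 / 1069086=-0.00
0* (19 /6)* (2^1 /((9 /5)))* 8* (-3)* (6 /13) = 0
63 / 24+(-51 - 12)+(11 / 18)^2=-38881 / 648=-60.00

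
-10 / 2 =-5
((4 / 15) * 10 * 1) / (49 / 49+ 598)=8 / 1797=0.00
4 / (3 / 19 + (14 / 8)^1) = 304 / 145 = 2.10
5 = 5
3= 3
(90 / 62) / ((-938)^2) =45 / 27275164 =0.00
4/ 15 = 0.27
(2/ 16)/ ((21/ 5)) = 5/ 168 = 0.03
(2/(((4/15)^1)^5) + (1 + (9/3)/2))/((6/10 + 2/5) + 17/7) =5324585/12288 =433.32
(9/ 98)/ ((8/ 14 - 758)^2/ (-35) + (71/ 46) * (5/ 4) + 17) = -28980/ 5166488191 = -0.00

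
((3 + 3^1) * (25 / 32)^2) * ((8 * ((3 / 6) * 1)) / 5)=375 / 128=2.93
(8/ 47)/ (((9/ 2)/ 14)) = 224/ 423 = 0.53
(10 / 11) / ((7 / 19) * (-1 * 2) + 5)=190 / 891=0.21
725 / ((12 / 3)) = 725 / 4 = 181.25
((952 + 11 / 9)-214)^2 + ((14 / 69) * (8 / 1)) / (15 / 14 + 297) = 1416087265249 / 2591433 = 546449.50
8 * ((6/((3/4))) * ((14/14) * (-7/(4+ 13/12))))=-5376/61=-88.13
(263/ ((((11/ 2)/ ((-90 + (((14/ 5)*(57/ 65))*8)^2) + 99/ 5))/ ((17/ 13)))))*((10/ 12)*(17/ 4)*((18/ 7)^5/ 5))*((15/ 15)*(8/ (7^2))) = 3192258274632880704/ 12439102300625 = 256630.92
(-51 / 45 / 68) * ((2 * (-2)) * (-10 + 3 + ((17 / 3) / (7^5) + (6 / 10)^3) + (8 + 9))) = 64389742 / 94539375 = 0.68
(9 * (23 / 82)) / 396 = 23 / 3608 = 0.01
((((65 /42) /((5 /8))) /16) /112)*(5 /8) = 65 /75264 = 0.00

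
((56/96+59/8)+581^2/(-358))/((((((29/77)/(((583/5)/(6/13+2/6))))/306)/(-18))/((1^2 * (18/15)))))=9683007048253539/4023025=2406897060.86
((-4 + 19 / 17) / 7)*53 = -371 / 17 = -21.82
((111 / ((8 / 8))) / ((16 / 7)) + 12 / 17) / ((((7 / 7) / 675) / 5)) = 45228375 / 272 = 166280.79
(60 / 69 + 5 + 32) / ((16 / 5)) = 4355 / 368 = 11.83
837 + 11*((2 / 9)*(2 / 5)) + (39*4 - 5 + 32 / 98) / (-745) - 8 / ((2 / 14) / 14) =17667394 / 328545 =53.77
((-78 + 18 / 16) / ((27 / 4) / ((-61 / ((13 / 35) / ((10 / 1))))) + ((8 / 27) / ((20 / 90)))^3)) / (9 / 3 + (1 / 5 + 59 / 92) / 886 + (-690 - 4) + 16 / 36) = 650190809835000 / 13820260895927791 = 0.05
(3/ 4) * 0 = 0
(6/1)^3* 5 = 1080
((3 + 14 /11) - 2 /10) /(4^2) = 14 /55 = 0.25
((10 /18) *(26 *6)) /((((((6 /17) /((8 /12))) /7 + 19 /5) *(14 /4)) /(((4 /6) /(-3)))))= -1.42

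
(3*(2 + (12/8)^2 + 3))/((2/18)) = 783/4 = 195.75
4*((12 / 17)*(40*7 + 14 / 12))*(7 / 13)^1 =94472 / 221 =427.48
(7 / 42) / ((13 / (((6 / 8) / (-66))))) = -1 / 6864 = -0.00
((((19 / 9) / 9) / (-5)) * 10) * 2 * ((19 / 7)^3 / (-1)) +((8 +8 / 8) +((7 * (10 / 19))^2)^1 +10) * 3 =1168284415 / 10029663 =116.48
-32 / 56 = -4 / 7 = -0.57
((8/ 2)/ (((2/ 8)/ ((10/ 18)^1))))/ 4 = 2.22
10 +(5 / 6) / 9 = 545 / 54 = 10.09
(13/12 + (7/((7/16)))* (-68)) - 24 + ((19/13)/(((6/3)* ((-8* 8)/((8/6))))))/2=-924289/832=-1110.92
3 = 3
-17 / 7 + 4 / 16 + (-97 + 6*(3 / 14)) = -2741 / 28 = -97.89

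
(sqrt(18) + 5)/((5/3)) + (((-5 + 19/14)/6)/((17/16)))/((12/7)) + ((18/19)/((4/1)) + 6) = 9 * sqrt(2)/5 + 1015/114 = 11.45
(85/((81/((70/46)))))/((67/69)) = 2975/1809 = 1.64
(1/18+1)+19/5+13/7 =4229/630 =6.71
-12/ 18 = -2/ 3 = -0.67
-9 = -9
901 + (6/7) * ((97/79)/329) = 901.00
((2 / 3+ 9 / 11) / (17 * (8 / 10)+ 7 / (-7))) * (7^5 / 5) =117649 / 297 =396.12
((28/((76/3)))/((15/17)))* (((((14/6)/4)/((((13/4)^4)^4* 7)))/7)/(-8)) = -2281701376/189643733617206254685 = -0.00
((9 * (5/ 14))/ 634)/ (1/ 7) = 45/ 1268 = 0.04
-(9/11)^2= -81/121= -0.67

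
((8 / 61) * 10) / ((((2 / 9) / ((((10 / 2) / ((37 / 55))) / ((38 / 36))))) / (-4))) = -166.22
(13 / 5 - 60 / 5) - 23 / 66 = -3217 / 330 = -9.75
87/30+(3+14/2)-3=99/10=9.90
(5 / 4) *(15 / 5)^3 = 135 / 4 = 33.75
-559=-559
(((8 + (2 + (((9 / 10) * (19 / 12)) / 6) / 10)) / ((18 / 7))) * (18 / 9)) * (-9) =-56133 / 800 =-70.17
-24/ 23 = -1.04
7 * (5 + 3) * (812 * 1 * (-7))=-318304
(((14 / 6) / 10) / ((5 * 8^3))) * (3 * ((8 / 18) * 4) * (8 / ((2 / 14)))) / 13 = 49 / 23400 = 0.00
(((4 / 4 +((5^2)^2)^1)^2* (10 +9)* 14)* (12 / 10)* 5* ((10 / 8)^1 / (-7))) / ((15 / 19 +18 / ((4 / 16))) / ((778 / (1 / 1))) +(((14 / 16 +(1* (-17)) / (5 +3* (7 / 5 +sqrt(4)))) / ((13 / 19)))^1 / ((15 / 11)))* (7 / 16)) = 20603514598617600 / 3797119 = 5426091359.95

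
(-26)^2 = 676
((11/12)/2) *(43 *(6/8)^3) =4257/512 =8.31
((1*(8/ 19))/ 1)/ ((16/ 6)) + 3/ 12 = 31/ 76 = 0.41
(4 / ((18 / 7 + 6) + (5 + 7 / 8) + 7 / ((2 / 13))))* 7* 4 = 6272 / 3357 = 1.87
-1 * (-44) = 44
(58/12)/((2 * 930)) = 29/11160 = 0.00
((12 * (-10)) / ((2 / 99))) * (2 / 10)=-1188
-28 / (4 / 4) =-28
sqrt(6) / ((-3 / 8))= -6.53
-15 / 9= -5 / 3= -1.67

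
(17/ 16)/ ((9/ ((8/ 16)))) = 17/ 288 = 0.06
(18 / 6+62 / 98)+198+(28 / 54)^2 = 7212124 / 35721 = 201.90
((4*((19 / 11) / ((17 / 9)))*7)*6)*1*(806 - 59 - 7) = 21258720 / 187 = 113682.99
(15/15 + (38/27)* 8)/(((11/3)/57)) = 6289/33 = 190.58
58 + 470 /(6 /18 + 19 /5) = 5323 /31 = 171.71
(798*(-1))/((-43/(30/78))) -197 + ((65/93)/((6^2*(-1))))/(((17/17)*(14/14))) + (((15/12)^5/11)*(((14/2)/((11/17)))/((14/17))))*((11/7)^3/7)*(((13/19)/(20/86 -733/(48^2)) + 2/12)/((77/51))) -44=-1267971314458920028661/5189023650646757376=-244.36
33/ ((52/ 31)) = 1023/ 52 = 19.67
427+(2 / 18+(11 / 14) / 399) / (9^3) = 5216482409 / 12216582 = 427.00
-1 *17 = -17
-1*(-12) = 12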